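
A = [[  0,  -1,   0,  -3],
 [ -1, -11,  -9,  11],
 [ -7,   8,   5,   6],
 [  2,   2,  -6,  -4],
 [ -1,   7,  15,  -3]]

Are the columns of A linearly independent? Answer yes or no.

yes

Row reduce A to echelon form.
Swap R1 ↔ R2
R3 ← R3 − (7)·R1: [0, 85, 68, -71]
R4 ← R4 + (2)·R1: [0, -20, -24, 18]
R5 ← R5 − R1: [0, 18, 24, -14]
R3 ← R3 + (85)·R2: [0, 0, 68, -326]
R4 ← R4 − (20)·R2: [0, 0, -24, 78]
R5 ← R5 + (18)·R2: [0, 0, 24, -68]
R4 ← R4 + (6/17)·R3: [0, 0, 0, -630/17]
R5 ← R5 − (6/17)·R3: [0, 0, 0, 800/17]
R5 ← R5 + (80/63)·R4: [0, 0, 0, 0]
4 pivots among 4 columns.
Every column is a pivot column, so the columns are linearly independent.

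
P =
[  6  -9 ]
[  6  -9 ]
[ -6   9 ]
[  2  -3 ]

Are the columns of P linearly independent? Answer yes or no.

Row reduce P to echelon form.
R2 ← R2 − R1: [0, 0]
R3 ← R3 + R1: [0, 0]
R4 ← R4 − (1/3)·R1: [0, 0]
1 pivot among 2 columns.
Only 1 < 2 pivot columns, so the columns are linearly dependent.

no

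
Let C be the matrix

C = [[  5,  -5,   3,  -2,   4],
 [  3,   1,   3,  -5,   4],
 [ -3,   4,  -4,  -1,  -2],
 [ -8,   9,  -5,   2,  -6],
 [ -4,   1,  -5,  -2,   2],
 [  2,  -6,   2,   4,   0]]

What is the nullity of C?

Row reduce to echelon form.
R2 ← R2 − (3/5)·R1: [0, 4, 6/5, -19/5, 8/5]
R3 ← R3 + (3/5)·R1: [0, 1, -11/5, -11/5, 2/5]
R4 ← R4 + (8/5)·R1: [0, 1, -1/5, -6/5, 2/5]
R5 ← R5 + (4/5)·R1: [0, -3, -13/5, -18/5, 26/5]
R6 ← R6 − (2/5)·R1: [0, -4, 4/5, 24/5, -8/5]
R3 ← R3 − (1/4)·R2: [0, 0, -5/2, -5/4, 0]
R4 ← R4 − (1/4)·R2: [0, 0, -1/2, -1/4, 0]
R5 ← R5 + (3/4)·R2: [0, 0, -17/10, -129/20, 32/5]
R6 ← R6 + R2: [0, 0, 2, 1, 0]
R4 ← R4 − (1/5)·R3: [0, 0, 0, 0, 0]
R5 ← R5 − (17/25)·R3: [0, 0, 0, -28/5, 32/5]
R6 ← R6 + (4/5)·R3: [0, 0, 0, 0, 0]
Swap R4 ↔ R5
4 nonzero rows, so rank(C) = 4.
C has 5 columns; by rank–nullity, nullity = 5 − 4 = 1.

1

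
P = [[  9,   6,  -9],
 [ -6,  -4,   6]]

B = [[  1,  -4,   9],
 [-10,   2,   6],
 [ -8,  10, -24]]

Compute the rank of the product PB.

First compute PB:
[[ 21, -114, 333],
 [-14,  76, -222]]
Now row reduce the product.
R2 ← R2 + (2/3)·R1: [0, 0, 0]
1 nonzero row, so rank(PB) = 1.

1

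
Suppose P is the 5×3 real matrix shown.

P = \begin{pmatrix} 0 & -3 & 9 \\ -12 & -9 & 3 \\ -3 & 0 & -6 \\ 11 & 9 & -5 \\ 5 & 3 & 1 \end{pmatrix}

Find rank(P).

Row reduce to echelon form.
Swap R1 ↔ R2
R3 ← R3 − (1/4)·R1: [0, 9/4, -27/4]
R4 ← R4 + (11/12)·R1: [0, 3/4, -9/4]
R5 ← R5 + (5/12)·R1: [0, -3/4, 9/4]
R3 ← R3 + (3/4)·R2: [0, 0, 0]
R4 ← R4 + (1/4)·R2: [0, 0, 0]
R5 ← R5 − (1/4)·R2: [0, 0, 0]
Echelon form has 2 nonzero rows, so rank(P) = 2.

2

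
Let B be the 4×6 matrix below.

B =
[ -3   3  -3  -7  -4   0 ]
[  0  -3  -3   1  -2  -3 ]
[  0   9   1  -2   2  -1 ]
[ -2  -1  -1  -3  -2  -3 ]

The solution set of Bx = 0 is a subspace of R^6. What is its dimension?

Row reduce to echelon form.
R4 ← R4 − (2/3)·R1: [0, -3, 1, 5/3, 2/3, -3]
R3 ← R3 + (3)·R2: [0, 0, -8, 1, -4, -10]
R4 ← R4 − R2: [0, 0, 4, 2/3, 8/3, 0]
R4 ← R4 + (1/2)·R3: [0, 0, 0, 7/6, 2/3, -5]
4 nonzero rows, so rank(B) = 4.
B has 6 columns; by rank–nullity, nullity = 6 − 4 = 2.

2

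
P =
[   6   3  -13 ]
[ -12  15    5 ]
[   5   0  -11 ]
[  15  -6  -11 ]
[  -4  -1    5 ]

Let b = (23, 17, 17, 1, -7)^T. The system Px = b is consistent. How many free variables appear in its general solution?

0

Row reduce the augmented matrix [P | b].
R2 ← R2 + (2)·R1: [0, 21, -21, 63]
R3 ← R3 − (5/6)·R1: [0, -5/2, -1/6, -13/6]
R4 ← R4 − (5/2)·R1: [0, -27/2, 43/2, -113/2]
R5 ← R5 + (2/3)·R1: [0, 1, -11/3, 25/3]
R3 ← R3 + (5/42)·R2: [0, 0, -8/3, 16/3]
R4 ← R4 + (9/14)·R2: [0, 0, 8, -16]
R5 ← R5 − (1/21)·R2: [0, 0, -8/3, 16/3]
R4 ← R4 + (3)·R3: [0, 0, 0, 0]
R5 ← R5 − R3: [0, 0, 0, 0]
The echelon form has 3 nonzero rows, and every pivot lies in the first 3 columns, so rank(P) = rank([P|b]) = 3.
The system is consistent.
Free variables = (unknowns) − (rank) = 3 − 3 = 0.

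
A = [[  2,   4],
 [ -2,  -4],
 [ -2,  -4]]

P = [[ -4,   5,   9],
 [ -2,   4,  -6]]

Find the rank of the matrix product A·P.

First compute AP:
[[-16,  26,  -6],
 [ 16, -26,   6],
 [ 16, -26,   6]]
Now row reduce the product.
R2 ← R2 + R1: [0, 0, 0]
R3 ← R3 + R1: [0, 0, 0]
1 nonzero row, so rank(AP) = 1.

1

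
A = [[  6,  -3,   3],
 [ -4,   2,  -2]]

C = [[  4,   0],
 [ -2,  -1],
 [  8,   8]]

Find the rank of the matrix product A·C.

1

First compute AC:
[[ 54,  27],
 [-36, -18]]
Now row reduce the product.
R2 ← R2 + (2/3)·R1: [0, 0]
1 nonzero row, so rank(AC) = 1.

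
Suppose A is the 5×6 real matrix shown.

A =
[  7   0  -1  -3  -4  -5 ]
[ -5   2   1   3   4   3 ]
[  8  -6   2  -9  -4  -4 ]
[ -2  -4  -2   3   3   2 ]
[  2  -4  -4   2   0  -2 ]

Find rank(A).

5

Row reduce to echelon form.
R2 ← R2 + (5/7)·R1: [0, 2, 2/7, 6/7, 8/7, -4/7]
R3 ← R3 − (8/7)·R1: [0, -6, 22/7, -39/7, 4/7, 12/7]
R4 ← R4 + (2/7)·R1: [0, -4, -16/7, 15/7, 13/7, 4/7]
R5 ← R5 − (2/7)·R1: [0, -4, -26/7, 20/7, 8/7, -4/7]
R3 ← R3 + (3)·R2: [0, 0, 4, -3, 4, 0]
R4 ← R4 + (2)·R2: [0, 0, -12/7, 27/7, 29/7, -4/7]
R5 ← R5 + (2)·R2: [0, 0, -22/7, 32/7, 24/7, -12/7]
R4 ← R4 + (3/7)·R3: [0, 0, 0, 18/7, 41/7, -4/7]
R5 ← R5 + (11/14)·R3: [0, 0, 0, 31/14, 46/7, -12/7]
R5 ← R5 − (31/36)·R4: [0, 0, 0, 0, 55/36, -11/9]
Echelon form has 5 nonzero rows, so rank(A) = 5.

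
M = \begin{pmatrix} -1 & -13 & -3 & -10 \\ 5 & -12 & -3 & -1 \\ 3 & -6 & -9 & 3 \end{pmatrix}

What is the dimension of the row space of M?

3

Row reduce to echelon form.
R2 ← R2 + (5)·R1: [0, -77, -18, -51]
R3 ← R3 + (3)·R1: [0, -45, -18, -27]
R3 ← R3 − (45/77)·R2: [0, 0, -576/77, 216/77]
Echelon form has 3 nonzero rows, so rank(M) = 3.
The row space has dimension equal to the rank: 3.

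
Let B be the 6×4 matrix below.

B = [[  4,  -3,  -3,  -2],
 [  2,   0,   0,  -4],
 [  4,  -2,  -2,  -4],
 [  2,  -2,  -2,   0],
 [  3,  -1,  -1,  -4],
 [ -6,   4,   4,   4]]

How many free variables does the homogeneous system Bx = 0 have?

2

Row reduce to echelon form.
R2 ← R2 − (1/2)·R1: [0, 3/2, 3/2, -3]
R3 ← R3 − R1: [0, 1, 1, -2]
R4 ← R4 − (1/2)·R1: [0, -1/2, -1/2, 1]
R5 ← R5 − (3/4)·R1: [0, 5/4, 5/4, -5/2]
R6 ← R6 + (3/2)·R1: [0, -1/2, -1/2, 1]
R3 ← R3 − (2/3)·R2: [0, 0, 0, 0]
R4 ← R4 + (1/3)·R2: [0, 0, 0, 0]
R5 ← R5 − (5/6)·R2: [0, 0, 0, 0]
R6 ← R6 + (1/3)·R2: [0, 0, 0, 0]
2 nonzero rows, so rank(B) = 2.
B has 4 columns; by rank–nullity, nullity = 4 − 2 = 2.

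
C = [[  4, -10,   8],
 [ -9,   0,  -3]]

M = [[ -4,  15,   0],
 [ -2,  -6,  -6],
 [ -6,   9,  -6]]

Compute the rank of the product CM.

2

First compute CM:
[[-44, 192,  12],
 [ 54, -162,  18]]
Now row reduce the product.
R2 ← R2 + (27/22)·R1: [0, 810/11, 360/11]
2 nonzero rows, so rank(CM) = 2.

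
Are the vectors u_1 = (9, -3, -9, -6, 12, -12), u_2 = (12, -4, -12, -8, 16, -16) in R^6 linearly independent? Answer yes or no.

Form the matrix with these vectors as rows and row reduce.
R2 ← R2 − (4/3)·R1: [0, 0, 0, 0, 0, 0]
1 nonzero row, so the 2 vectors span a space of dimension 1.
Since 1 < 2, the vectors are linearly dependent.

no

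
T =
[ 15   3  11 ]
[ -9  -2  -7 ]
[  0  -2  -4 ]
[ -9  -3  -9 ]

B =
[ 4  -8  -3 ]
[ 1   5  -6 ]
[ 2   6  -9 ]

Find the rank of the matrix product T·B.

First compute TB:
[[ 85, -39, -162],
 [-52,  20, 102],
 [-10, -34,  48],
 [-57,   3, 126]]
Now row reduce the product.
R2 ← R2 + (52/85)·R1: [0, -328/85, 246/85]
R3 ← R3 + (2/17)·R1: [0, -656/17, 492/17]
R4 ← R4 + (57/85)·R1: [0, -1968/85, 1476/85]
R3 ← R3 − (10)·R2: [0, 0, 0]
R4 ← R4 − (6)·R2: [0, 0, 0]
2 nonzero rows, so rank(TB) = 2.

2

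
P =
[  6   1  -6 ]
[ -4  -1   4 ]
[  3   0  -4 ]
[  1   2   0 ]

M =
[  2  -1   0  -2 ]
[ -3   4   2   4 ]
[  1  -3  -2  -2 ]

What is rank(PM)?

First compute PM:
[[  3,  16,  14,   4],
 [ -1, -12, -10,  -4],
 [  2,   9,   8,   2],
 [ -4,   7,   4,   6]]
Now row reduce the product.
R2 ← R2 + (1/3)·R1: [0, -20/3, -16/3, -8/3]
R3 ← R3 − (2/3)·R1: [0, -5/3, -4/3, -2/3]
R4 ← R4 + (4/3)·R1: [0, 85/3, 68/3, 34/3]
R3 ← R3 − (1/4)·R2: [0, 0, 0, 0]
R4 ← R4 + (17/4)·R2: [0, 0, 0, 0]
2 nonzero rows, so rank(PM) = 2.

2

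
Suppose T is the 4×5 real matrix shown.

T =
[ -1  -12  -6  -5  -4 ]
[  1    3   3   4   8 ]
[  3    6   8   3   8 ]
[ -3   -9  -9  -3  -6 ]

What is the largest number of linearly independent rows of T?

3

Row reduce to echelon form.
R2 ← R2 + R1: [0, -9, -3, -1, 4]
R3 ← R3 + (3)·R1: [0, -30, -10, -12, -4]
R4 ← R4 − (3)·R1: [0, 27, 9, 12, 6]
R3 ← R3 − (10/3)·R2: [0, 0, 0, -26/3, -52/3]
R4 ← R4 + (3)·R2: [0, 0, 0, 9, 18]
R4 ← R4 + (27/26)·R3: [0, 0, 0, 0, 0]
Echelon form has 3 nonzero rows, so rank(T) = 3.
The rank gives the maximum number of linearly independent rows: 3.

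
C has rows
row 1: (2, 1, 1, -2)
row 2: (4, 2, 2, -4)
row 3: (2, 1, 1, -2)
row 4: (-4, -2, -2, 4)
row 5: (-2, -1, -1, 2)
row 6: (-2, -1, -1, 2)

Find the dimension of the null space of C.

3

Row reduce to echelon form.
R2 ← R2 − (2)·R1: [0, 0, 0, 0]
R3 ← R3 − R1: [0, 0, 0, 0]
R4 ← R4 + (2)·R1: [0, 0, 0, 0]
R5 ← R5 + R1: [0, 0, 0, 0]
R6 ← R6 + R1: [0, 0, 0, 0]
1 nonzero row, so rank(C) = 1.
C has 4 columns; by rank–nullity, nullity = 4 − 1 = 3.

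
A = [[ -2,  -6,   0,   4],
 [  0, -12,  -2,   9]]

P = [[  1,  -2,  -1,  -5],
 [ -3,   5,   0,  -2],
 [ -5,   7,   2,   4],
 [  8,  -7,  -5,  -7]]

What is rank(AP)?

First compute AP:
[[ 48, -54, -18,  -6],
 [118, -137, -49, -47]]
Now row reduce the product.
R2 ← R2 − (59/24)·R1: [0, -17/4, -19/4, -129/4]
2 nonzero rows, so rank(AP) = 2.

2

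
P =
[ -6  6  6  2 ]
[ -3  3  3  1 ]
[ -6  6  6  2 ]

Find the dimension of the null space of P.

3

Row reduce to echelon form.
R2 ← R2 − (1/2)·R1: [0, 0, 0, 0]
R3 ← R3 − R1: [0, 0, 0, 0]
1 nonzero row, so rank(P) = 1.
P has 4 columns; by rank–nullity, nullity = 4 − 1 = 3.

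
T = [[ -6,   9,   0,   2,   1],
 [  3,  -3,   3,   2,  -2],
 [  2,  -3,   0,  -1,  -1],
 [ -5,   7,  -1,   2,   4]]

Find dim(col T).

3

Row reduce to echelon form.
R2 ← R2 + (1/2)·R1: [0, 3/2, 3, 3, -3/2]
R3 ← R3 + (1/3)·R1: [0, 0, 0, -1/3, -2/3]
R4 ← R4 − (5/6)·R1: [0, -1/2, -1, 1/3, 19/6]
R4 ← R4 + (1/3)·R2: [0, 0, 0, 4/3, 8/3]
R4 ← R4 + (4)·R3: [0, 0, 0, 0, 0]
Echelon form has 3 nonzero rows, so rank(T) = 3.
The column space has dimension equal to the rank: 3.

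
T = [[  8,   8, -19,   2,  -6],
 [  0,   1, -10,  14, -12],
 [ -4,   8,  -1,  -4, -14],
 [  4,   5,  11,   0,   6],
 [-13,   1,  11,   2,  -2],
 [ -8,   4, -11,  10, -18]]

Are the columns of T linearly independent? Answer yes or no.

yes

Row reduce T to echelon form.
R3 ← R3 + (1/2)·R1: [0, 12, -21/2, -3, -17]
R4 ← R4 − (1/2)·R1: [0, 1, 41/2, -1, 9]
R5 ← R5 + (13/8)·R1: [0, 14, -159/8, 21/4, -47/4]
R6 ← R6 + R1: [0, 12, -30, 12, -24]
R3 ← R3 − (12)·R2: [0, 0, 219/2, -171, 127]
R4 ← R4 − R2: [0, 0, 61/2, -15, 21]
R5 ← R5 − (14)·R2: [0, 0, 961/8, -763/4, 625/4]
R6 ← R6 − (12)·R2: [0, 0, 90, -156, 120]
R4 ← R4 − (61/219)·R3: [0, 0, 0, 2382/73, -3148/219]
R5 ← R5 − (961/876)·R3: [0, 0, 0, -461/146, 3707/219]
R6 ← R6 − (60/73)·R3: [0, 0, 0, -1128/73, 1140/73]
R5 ← R5 + (461/4764)·R4: [0, 0, 0, 0, 55510/3573]
R6 ← R6 + (188/397)·R4: [0, 0, 0, 0, 10492/1191]
R6 ← R6 − (258/455)·R5: [0, 0, 0, 0, 0]
5 pivots among 5 columns.
Every column is a pivot column, so the columns are linearly independent.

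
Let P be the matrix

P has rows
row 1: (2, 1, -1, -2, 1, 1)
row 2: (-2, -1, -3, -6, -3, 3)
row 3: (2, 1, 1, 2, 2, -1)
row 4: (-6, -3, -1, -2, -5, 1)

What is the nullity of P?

Row reduce to echelon form.
R2 ← R2 + R1: [0, 0, -4, -8, -2, 4]
R3 ← R3 − R1: [0, 0, 2, 4, 1, -2]
R4 ← R4 + (3)·R1: [0, 0, -4, -8, -2, 4]
R3 ← R3 + (1/2)·R2: [0, 0, 0, 0, 0, 0]
R4 ← R4 − R2: [0, 0, 0, 0, 0, 0]
2 nonzero rows, so rank(P) = 2.
P has 6 columns; by rank–nullity, nullity = 6 − 2 = 4.

4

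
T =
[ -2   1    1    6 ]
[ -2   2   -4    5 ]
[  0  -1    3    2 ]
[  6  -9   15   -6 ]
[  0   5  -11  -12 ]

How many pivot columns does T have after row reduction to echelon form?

3

Row reduce to echelon form.
R2 ← R2 − R1: [0, 1, -5, -1]
R4 ← R4 + (3)·R1: [0, -6, 18, 12]
R3 ← R3 + R2: [0, 0, -2, 1]
R4 ← R4 + (6)·R2: [0, 0, -12, 6]
R5 ← R5 − (5)·R2: [0, 0, 14, -7]
R4 ← R4 − (6)·R3: [0, 0, 0, 0]
R5 ← R5 + (7)·R3: [0, 0, 0, 0]
Echelon form has 3 nonzero rows, so rank(T) = 3.
Each nonzero row contributes one pivot column: 3 pivot columns.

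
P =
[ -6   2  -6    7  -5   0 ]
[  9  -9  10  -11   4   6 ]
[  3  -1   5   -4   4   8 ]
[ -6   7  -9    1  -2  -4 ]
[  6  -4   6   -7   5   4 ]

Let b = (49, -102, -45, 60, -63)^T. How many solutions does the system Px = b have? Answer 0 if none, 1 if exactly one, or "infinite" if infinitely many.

Row reduce the augmented matrix [P | b].
R2 ← R2 + (3/2)·R1: [0, -6, 1, -1/2, -7/2, 6, -57/2]
R3 ← R3 + (1/2)·R1: [0, 0, 2, -1/2, 3/2, 8, -41/2]
R4 ← R4 − R1: [0, 5, -3, -6, 3, -4, 11]
R5 ← R5 + R1: [0, -2, 0, 0, 0, 4, -14]
R4 ← R4 + (5/6)·R2: [0, 0, -13/6, -77/12, 1/12, 1, -51/4]
R5 ← R5 − (1/3)·R2: [0, 0, -1/3, 1/6, 7/6, 2, -9/2]
R4 ← R4 + (13/12)·R3: [0, 0, 0, -167/24, 41/24, 29/3, -839/24]
R5 ← R5 + (1/6)·R3: [0, 0, 0, 1/12, 17/12, 10/3, -95/12]
R5 ← R5 + (2/167)·R4: [0, 0, 0, 0, 240/167, 576/167, -1392/167]
The echelon form has 5 nonzero rows, and every pivot lies in the first 6 columns, so rank(P) = rank([P|b]) = 5.
The system is consistent.
rank = 5 < 6 unknowns, so there are infinitely many solutions.

infinite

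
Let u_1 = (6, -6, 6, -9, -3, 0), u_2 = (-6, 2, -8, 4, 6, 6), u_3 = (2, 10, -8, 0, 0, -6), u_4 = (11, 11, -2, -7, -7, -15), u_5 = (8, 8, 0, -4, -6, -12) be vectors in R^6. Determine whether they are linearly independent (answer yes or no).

no

Form the matrix with these vectors as rows and row reduce.
R2 ← R2 + R1: [0, -4, -2, -5, 3, 6]
R3 ← R3 − (1/3)·R1: [0, 12, -10, 3, 1, -6]
R4 ← R4 − (11/6)·R1: [0, 22, -13, 19/2, -3/2, -15]
R5 ← R5 − (4/3)·R1: [0, 16, -8, 8, -2, -12]
R3 ← R3 + (3)·R2: [0, 0, -16, -12, 10, 12]
R4 ← R4 + (11/2)·R2: [0, 0, -24, -18, 15, 18]
R5 ← R5 + (4)·R2: [0, 0, -16, -12, 10, 12]
R4 ← R4 − (3/2)·R3: [0, 0, 0, 0, 0, 0]
R5 ← R5 − R3: [0, 0, 0, 0, 0, 0]
3 nonzero rows, so the 5 vectors span a space of dimension 3.
Since 3 < 5, the vectors are linearly dependent.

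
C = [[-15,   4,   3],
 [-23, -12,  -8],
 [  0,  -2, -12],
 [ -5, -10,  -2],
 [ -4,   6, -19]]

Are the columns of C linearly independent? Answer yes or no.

Row reduce C to echelon form.
R2 ← R2 − (23/15)·R1: [0, -272/15, -63/5]
R4 ← R4 − (1/3)·R1: [0, -34/3, -3]
R5 ← R5 − (4/15)·R1: [0, 74/15, -99/5]
R3 ← R3 − (15/136)·R2: [0, 0, -1443/136]
R4 ← R4 − (5/8)·R2: [0, 0, 39/8]
R5 ← R5 + (37/136)·R2: [0, 0, -3159/136]
R4 ← R4 + (17/37)·R3: [0, 0, 0]
R5 ← R5 − (81/37)·R3: [0, 0, 0]
3 pivots among 3 columns.
Every column is a pivot column, so the columns are linearly independent.

yes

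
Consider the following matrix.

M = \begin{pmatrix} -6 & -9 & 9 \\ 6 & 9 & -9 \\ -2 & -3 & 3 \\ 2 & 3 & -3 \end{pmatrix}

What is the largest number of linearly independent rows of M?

1

Row reduce to echelon form.
R2 ← R2 + R1: [0, 0, 0]
R3 ← R3 − (1/3)·R1: [0, 0, 0]
R4 ← R4 + (1/3)·R1: [0, 0, 0]
Echelon form has 1 nonzero row, so rank(M) = 1.
The rank gives the maximum number of linearly independent rows: 1.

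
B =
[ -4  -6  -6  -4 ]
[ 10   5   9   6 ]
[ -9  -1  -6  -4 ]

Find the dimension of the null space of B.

2

Row reduce to echelon form.
R2 ← R2 + (5/2)·R1: [0, -10, -6, -4]
R3 ← R3 − (9/4)·R1: [0, 25/2, 15/2, 5]
R3 ← R3 + (5/4)·R2: [0, 0, 0, 0]
2 nonzero rows, so rank(B) = 2.
B has 4 columns; by rank–nullity, nullity = 4 − 2 = 2.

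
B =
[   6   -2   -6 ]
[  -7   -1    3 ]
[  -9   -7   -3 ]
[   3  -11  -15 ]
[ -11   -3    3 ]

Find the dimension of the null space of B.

Row reduce to echelon form.
R2 ← R2 + (7/6)·R1: [0, -10/3, -4]
R3 ← R3 + (3/2)·R1: [0, -10, -12]
R4 ← R4 − (1/2)·R1: [0, -10, -12]
R5 ← R5 + (11/6)·R1: [0, -20/3, -8]
R3 ← R3 − (3)·R2: [0, 0, 0]
R4 ← R4 − (3)·R2: [0, 0, 0]
R5 ← R5 − (2)·R2: [0, 0, 0]
2 nonzero rows, so rank(B) = 2.
B has 3 columns; by rank–nullity, nullity = 3 − 2 = 1.

1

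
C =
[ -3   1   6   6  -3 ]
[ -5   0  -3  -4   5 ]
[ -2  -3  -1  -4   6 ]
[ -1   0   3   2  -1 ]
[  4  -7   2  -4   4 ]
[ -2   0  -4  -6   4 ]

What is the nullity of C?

0

Row reduce to echelon form.
R2 ← R2 − (5/3)·R1: [0, -5/3, -13, -14, 10]
R3 ← R3 − (2/3)·R1: [0, -11/3, -5, -8, 8]
R4 ← R4 − (1/3)·R1: [0, -1/3, 1, 0, 0]
R5 ← R5 + (4/3)·R1: [0, -17/3, 10, 4, 0]
R6 ← R6 − (2/3)·R1: [0, -2/3, -8, -10, 6]
R3 ← R3 − (11/5)·R2: [0, 0, 118/5, 114/5, -14]
R4 ← R4 − (1/5)·R2: [0, 0, 18/5, 14/5, -2]
R5 ← R5 − (17/5)·R2: [0, 0, 271/5, 258/5, -34]
R6 ← R6 − (2/5)·R2: [0, 0, -14/5, -22/5, 2]
R4 ← R4 − (9/59)·R3: [0, 0, 0, -40/59, 8/59]
R5 ← R5 − (271/118)·R3: [0, 0, 0, -45/59, -109/59]
R6 ← R6 + (7/59)·R3: [0, 0, 0, -100/59, 20/59]
R5 ← R5 − (9/8)·R4: [0, 0, 0, 0, -2]
R6 ← R6 − (5/2)·R4: [0, 0, 0, 0, 0]
5 nonzero rows, so rank(C) = 5.
C has 5 columns; by rank–nullity, nullity = 5 − 5 = 0.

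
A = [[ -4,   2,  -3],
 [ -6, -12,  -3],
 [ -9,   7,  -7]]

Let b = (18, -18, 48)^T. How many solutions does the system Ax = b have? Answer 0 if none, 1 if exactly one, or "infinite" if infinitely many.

infinite

Row reduce the augmented matrix [A | b].
R2 ← R2 − (3/2)·R1: [0, -15, 3/2, -45]
R3 ← R3 − (9/4)·R1: [0, 5/2, -1/4, 15/2]
R3 ← R3 + (1/6)·R2: [0, 0, 0, 0]
The echelon form has 2 nonzero rows, and every pivot lies in the first 3 columns, so rank(A) = rank([A|b]) = 2.
The system is consistent.
rank = 2 < 3 unknowns, so there are infinitely many solutions.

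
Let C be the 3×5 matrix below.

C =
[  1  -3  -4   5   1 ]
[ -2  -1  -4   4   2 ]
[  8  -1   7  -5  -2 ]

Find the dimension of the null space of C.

Row reduce to echelon form.
R2 ← R2 + (2)·R1: [0, -7, -12, 14, 4]
R3 ← R3 − (8)·R1: [0, 23, 39, -45, -10]
R3 ← R3 + (23/7)·R2: [0, 0, -3/7, 1, 22/7]
3 nonzero rows, so rank(C) = 3.
C has 5 columns; by rank–nullity, nullity = 5 − 3 = 2.

2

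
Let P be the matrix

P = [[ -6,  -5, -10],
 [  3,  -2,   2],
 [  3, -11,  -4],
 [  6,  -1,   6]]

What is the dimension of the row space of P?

Row reduce to echelon form.
R2 ← R2 + (1/2)·R1: [0, -9/2, -3]
R3 ← R3 + (1/2)·R1: [0, -27/2, -9]
R4 ← R4 + R1: [0, -6, -4]
R3 ← R3 − (3)·R2: [0, 0, 0]
R4 ← R4 − (4/3)·R2: [0, 0, 0]
Echelon form has 2 nonzero rows, so rank(P) = 2.
The row space has dimension equal to the rank: 2.

2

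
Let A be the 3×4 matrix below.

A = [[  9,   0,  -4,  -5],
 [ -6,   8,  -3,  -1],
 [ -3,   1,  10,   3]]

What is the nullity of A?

Row reduce to echelon form.
R2 ← R2 + (2/3)·R1: [0, 8, -17/3, -13/3]
R3 ← R3 + (1/3)·R1: [0, 1, 26/3, 4/3]
R3 ← R3 − (1/8)·R2: [0, 0, 75/8, 15/8]
3 nonzero rows, so rank(A) = 3.
A has 4 columns; by rank–nullity, nullity = 4 − 3 = 1.

1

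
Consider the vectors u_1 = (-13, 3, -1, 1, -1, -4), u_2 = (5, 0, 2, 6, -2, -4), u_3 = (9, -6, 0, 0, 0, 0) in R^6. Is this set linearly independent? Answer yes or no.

Form the matrix with these vectors as rows and row reduce.
R2 ← R2 + (5/13)·R1: [0, 15/13, 21/13, 83/13, -31/13, -72/13]
R3 ← R3 + (9/13)·R1: [0, -51/13, -9/13, 9/13, -9/13, -36/13]
R3 ← R3 + (17/5)·R2: [0, 0, 24/5, 112/5, -44/5, -108/5]
3 nonzero rows, so the 3 vectors span a space of dimension 3.
Since 3 = 3, the vectors are linearly independent.

yes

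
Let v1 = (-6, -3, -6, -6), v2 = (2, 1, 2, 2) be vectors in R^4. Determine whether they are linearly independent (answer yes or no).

no

Form the matrix with these vectors as rows and row reduce.
R2 ← R2 + (1/3)·R1: [0, 0, 0, 0]
1 nonzero row, so the 2 vectors span a space of dimension 1.
Since 1 < 2, the vectors are linearly dependent.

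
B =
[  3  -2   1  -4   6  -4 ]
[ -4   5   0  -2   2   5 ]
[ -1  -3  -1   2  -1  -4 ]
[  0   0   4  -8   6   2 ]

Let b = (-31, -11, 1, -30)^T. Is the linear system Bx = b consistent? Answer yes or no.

yes

Row reduce the augmented matrix [B | b].
R2 ← R2 + (4/3)·R1: [0, 7/3, 4/3, -22/3, 10, -1/3, -157/3]
R3 ← R3 + (1/3)·R1: [0, -11/3, -2/3, 2/3, 1, -16/3, -28/3]
R3 ← R3 + (11/7)·R2: [0, 0, 10/7, -76/7, 117/7, -41/7, -641/7]
R4 ← R4 − (14/5)·R3: [0, 0, 0, 112/5, -204/5, 92/5, 1132/5]
The echelon form has 4 nonzero rows, and every pivot lies in the first 6 columns, so rank(B) = rank([B|b]) = 4.
The system is consistent.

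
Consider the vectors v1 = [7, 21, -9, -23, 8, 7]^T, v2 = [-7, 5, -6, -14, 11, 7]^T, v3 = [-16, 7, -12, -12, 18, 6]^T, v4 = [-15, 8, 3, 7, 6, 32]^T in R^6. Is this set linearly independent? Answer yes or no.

yes

Form the matrix with these vectors as rows and row reduce.
R2 ← R2 + R1: [0, 26, -15, -37, 19, 14]
R3 ← R3 + (16/7)·R1: [0, 55, -228/7, -452/7, 254/7, 22]
R4 ← R4 + (15/7)·R1: [0, 53, -114/7, -296/7, 162/7, 47]
R3 ← R3 − (55/26)·R2: [0, 0, -153/182, 2493/182, -711/182, -99/13]
R4 ← R4 − (53/26)·R2: [0, 0, 2601/182, 6031/182, -2837/182, 240/13]
R4 ← R4 + (17)·R3: [0, 0, 0, 266, -82, -111]
4 nonzero rows, so the 4 vectors span a space of dimension 4.
Since 4 = 4, the vectors are linearly independent.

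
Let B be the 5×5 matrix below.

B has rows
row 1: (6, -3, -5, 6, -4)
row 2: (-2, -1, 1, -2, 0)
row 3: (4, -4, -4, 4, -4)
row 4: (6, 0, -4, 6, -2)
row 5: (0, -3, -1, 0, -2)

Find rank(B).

2

Row reduce to echelon form.
R2 ← R2 + (1/3)·R1: [0, -2, -2/3, 0, -4/3]
R3 ← R3 − (2/3)·R1: [0, -2, -2/3, 0, -4/3]
R4 ← R4 − R1: [0, 3, 1, 0, 2]
R3 ← R3 − R2: [0, 0, 0, 0, 0]
R4 ← R4 + (3/2)·R2: [0, 0, 0, 0, 0]
R5 ← R5 − (3/2)·R2: [0, 0, 0, 0, 0]
Echelon form has 2 nonzero rows, so rank(B) = 2.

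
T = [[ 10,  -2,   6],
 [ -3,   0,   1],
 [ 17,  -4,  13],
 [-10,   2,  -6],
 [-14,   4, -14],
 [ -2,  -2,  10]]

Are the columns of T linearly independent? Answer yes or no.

Row reduce T to echelon form.
R2 ← R2 + (3/10)·R1: [0, -3/5, 14/5]
R3 ← R3 − (17/10)·R1: [0, -3/5, 14/5]
R4 ← R4 + R1: [0, 0, 0]
R5 ← R5 + (7/5)·R1: [0, 6/5, -28/5]
R6 ← R6 + (1/5)·R1: [0, -12/5, 56/5]
R3 ← R3 − R2: [0, 0, 0]
R5 ← R5 + (2)·R2: [0, 0, 0]
R6 ← R6 − (4)·R2: [0, 0, 0]
2 pivots among 3 columns.
Only 2 < 3 pivot columns, so the columns are linearly dependent.

no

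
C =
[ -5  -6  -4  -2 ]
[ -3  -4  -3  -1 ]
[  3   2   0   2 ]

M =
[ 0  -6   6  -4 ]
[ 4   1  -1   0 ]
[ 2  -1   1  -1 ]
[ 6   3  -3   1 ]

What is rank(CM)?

1

First compute CM:
[[-44,  22, -22,  22],
 [-28,  14, -14,  14],
 [ 20, -10,  10, -10]]
Now row reduce the product.
R2 ← R2 − (7/11)·R1: [0, 0, 0, 0]
R3 ← R3 + (5/11)·R1: [0, 0, 0, 0]
1 nonzero row, so rank(CM) = 1.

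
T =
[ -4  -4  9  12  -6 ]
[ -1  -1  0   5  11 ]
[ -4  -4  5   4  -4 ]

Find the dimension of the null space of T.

2

Row reduce to echelon form.
R2 ← R2 − (1/4)·R1: [0, 0, -9/4, 2, 25/2]
R3 ← R3 − R1: [0, 0, -4, -8, 2]
R3 ← R3 − (16/9)·R2: [0, 0, 0, -104/9, -182/9]
3 nonzero rows, so rank(T) = 3.
T has 5 columns; by rank–nullity, nullity = 5 − 3 = 2.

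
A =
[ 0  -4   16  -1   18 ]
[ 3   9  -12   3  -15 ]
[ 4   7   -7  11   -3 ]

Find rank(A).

Row reduce to echelon form.
Swap R1 ↔ R2
R3 ← R3 − (4/3)·R1: [0, -5, 9, 7, 17]
R3 ← R3 − (5/4)·R2: [0, 0, -11, 33/4, -11/2]
Echelon form has 3 nonzero rows, so rank(A) = 3.

3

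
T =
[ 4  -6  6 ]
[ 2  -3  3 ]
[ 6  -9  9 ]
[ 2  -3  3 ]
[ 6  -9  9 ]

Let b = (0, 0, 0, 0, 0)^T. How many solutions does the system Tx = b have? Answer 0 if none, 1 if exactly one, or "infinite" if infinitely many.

infinite

Row reduce the augmented matrix [T | b].
R2 ← R2 − (1/2)·R1: [0, 0, 0, 0]
R3 ← R3 − (3/2)·R1: [0, 0, 0, 0]
R4 ← R4 − (1/2)·R1: [0, 0, 0, 0]
R5 ← R5 − (3/2)·R1: [0, 0, 0, 0]
The echelon form has 1 nonzero rows, and every pivot lies in the first 3 columns, so rank(T) = rank([T|b]) = 1.
The system is consistent.
rank = 1 < 3 unknowns, so there are infinitely many solutions.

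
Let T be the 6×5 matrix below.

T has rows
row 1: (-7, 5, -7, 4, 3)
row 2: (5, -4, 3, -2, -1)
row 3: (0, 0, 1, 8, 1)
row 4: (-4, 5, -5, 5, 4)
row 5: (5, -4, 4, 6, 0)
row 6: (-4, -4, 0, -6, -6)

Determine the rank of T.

4

Row reduce to echelon form.
R2 ← R2 + (5/7)·R1: [0, -3/7, -2, 6/7, 8/7]
R4 ← R4 − (4/7)·R1: [0, 15/7, -1, 19/7, 16/7]
R5 ← R5 + (5/7)·R1: [0, -3/7, -1, 62/7, 15/7]
R6 ← R6 − (4/7)·R1: [0, -48/7, 4, -58/7, -54/7]
R4 ← R4 + (5)·R2: [0, 0, -11, 7, 8]
R5 ← R5 − R2: [0, 0, 1, 8, 1]
R6 ← R6 − (16)·R2: [0, 0, 36, -22, -26]
R4 ← R4 + (11)·R3: [0, 0, 0, 95, 19]
R5 ← R5 − R3: [0, 0, 0, 0, 0]
R6 ← R6 − (36)·R3: [0, 0, 0, -310, -62]
R6 ← R6 + (62/19)·R4: [0, 0, 0, 0, 0]
Echelon form has 4 nonzero rows, so rank(T) = 4.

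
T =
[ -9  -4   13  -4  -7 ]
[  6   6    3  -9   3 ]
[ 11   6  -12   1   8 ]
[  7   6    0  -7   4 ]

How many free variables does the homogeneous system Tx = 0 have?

Row reduce to echelon form.
R2 ← R2 + (2/3)·R1: [0, 10/3, 35/3, -35/3, -5/3]
R3 ← R3 + (11/9)·R1: [0, 10/9, 35/9, -35/9, -5/9]
R4 ← R4 + (7/9)·R1: [0, 26/9, 91/9, -91/9, -13/9]
R3 ← R3 − (1/3)·R2: [0, 0, 0, 0, 0]
R4 ← R4 − (13/15)·R2: [0, 0, 0, 0, 0]
2 nonzero rows, so rank(T) = 2.
T has 5 columns; by rank–nullity, nullity = 5 − 2 = 3.

3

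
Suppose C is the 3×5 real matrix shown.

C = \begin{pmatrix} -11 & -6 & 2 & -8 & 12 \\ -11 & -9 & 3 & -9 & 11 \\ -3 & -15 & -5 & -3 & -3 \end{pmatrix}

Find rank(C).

3

Row reduce to echelon form.
R2 ← R2 − R1: [0, -3, 1, -1, -1]
R3 ← R3 − (3/11)·R1: [0, -147/11, -61/11, -9/11, -69/11]
R3 ← R3 − (49/11)·R2: [0, 0, -10, 40/11, -20/11]
Echelon form has 3 nonzero rows, so rank(C) = 3.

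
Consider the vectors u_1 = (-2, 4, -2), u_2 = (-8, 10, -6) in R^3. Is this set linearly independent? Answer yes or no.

Form the matrix with these vectors as rows and row reduce.
R2 ← R2 − (4)·R1: [0, -6, 2]
2 nonzero rows, so the 2 vectors span a space of dimension 2.
Since 2 = 2, the vectors are linearly independent.

yes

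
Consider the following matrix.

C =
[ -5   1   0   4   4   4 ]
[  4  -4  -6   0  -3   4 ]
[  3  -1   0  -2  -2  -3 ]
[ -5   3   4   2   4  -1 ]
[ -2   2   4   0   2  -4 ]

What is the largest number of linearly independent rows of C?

Row reduce to echelon form.
R2 ← R2 + (4/5)·R1: [0, -16/5, -6, 16/5, 1/5, 36/5]
R3 ← R3 + (3/5)·R1: [0, -2/5, 0, 2/5, 2/5, -3/5]
R4 ← R4 − R1: [0, 2, 4, -2, 0, -5]
R5 ← R5 − (2/5)·R1: [0, 8/5, 4, -8/5, 2/5, -28/5]
R3 ← R3 − (1/8)·R2: [0, 0, 3/4, 0, 3/8, -3/2]
R4 ← R4 + (5/8)·R2: [0, 0, 1/4, 0, 1/8, -1/2]
R5 ← R5 + (1/2)·R2: [0, 0, 1, 0, 1/2, -2]
R4 ← R4 − (1/3)·R3: [0, 0, 0, 0, 0, 0]
R5 ← R5 − (4/3)·R3: [0, 0, 0, 0, 0, 0]
Echelon form has 3 nonzero rows, so rank(C) = 3.
The rank gives the maximum number of linearly independent rows: 3.

3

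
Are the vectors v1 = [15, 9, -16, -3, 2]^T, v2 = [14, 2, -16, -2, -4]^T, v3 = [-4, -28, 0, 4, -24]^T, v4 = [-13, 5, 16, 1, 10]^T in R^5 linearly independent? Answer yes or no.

no

Form the matrix with these vectors as rows and row reduce.
R2 ← R2 − (14/15)·R1: [0, -32/5, -16/15, 4/5, -88/15]
R3 ← R3 + (4/15)·R1: [0, -128/5, -64/15, 16/5, -352/15]
R4 ← R4 + (13/15)·R1: [0, 64/5, 32/15, -8/5, 176/15]
R3 ← R3 − (4)·R2: [0, 0, 0, 0, 0]
R4 ← R4 + (2)·R2: [0, 0, 0, 0, 0]
2 nonzero rows, so the 4 vectors span a space of dimension 2.
Since 2 < 4, the vectors are linearly dependent.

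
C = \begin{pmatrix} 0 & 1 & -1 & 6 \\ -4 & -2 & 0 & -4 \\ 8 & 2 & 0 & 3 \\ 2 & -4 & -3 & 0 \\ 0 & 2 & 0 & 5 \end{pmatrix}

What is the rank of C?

Row reduce to echelon form.
Swap R1 ↔ R2
R3 ← R3 + (2)·R1: [0, -2, 0, -5]
R4 ← R4 + (1/2)·R1: [0, -5, -3, -2]
R3 ← R3 + (2)·R2: [0, 0, -2, 7]
R4 ← R4 + (5)·R2: [0, 0, -8, 28]
R5 ← R5 − (2)·R2: [0, 0, 2, -7]
R4 ← R4 − (4)·R3: [0, 0, 0, 0]
R5 ← R5 + R3: [0, 0, 0, 0]
Echelon form has 3 nonzero rows, so rank(C) = 3.

3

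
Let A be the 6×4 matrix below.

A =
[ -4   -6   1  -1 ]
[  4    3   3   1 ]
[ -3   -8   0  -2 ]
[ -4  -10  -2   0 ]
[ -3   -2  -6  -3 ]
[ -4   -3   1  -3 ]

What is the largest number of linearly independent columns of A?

4

Row reduce to echelon form.
R2 ← R2 + R1: [0, -3, 4, 0]
R3 ← R3 − (3/4)·R1: [0, -7/2, -3/4, -5/4]
R4 ← R4 − R1: [0, -4, -3, 1]
R5 ← R5 − (3/4)·R1: [0, 5/2, -27/4, -9/4]
R6 ← R6 − R1: [0, 3, 0, -2]
R3 ← R3 − (7/6)·R2: [0, 0, -65/12, -5/4]
R4 ← R4 − (4/3)·R2: [0, 0, -25/3, 1]
R5 ← R5 + (5/6)·R2: [0, 0, -41/12, -9/4]
R6 ← R6 + R2: [0, 0, 4, -2]
R4 ← R4 − (20/13)·R3: [0, 0, 0, 38/13]
R5 ← R5 − (41/65)·R3: [0, 0, 0, -19/13]
R6 ← R6 + (48/65)·R3: [0, 0, 0, -38/13]
R5 ← R5 + (1/2)·R4: [0, 0, 0, 0]
R6 ← R6 + R4: [0, 0, 0, 0]
Echelon form has 4 nonzero rows, so rank(A) = 4.
The rank gives the maximum number of linearly independent columns: 4.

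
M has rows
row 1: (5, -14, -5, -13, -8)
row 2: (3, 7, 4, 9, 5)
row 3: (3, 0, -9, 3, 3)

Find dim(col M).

Row reduce to echelon form.
R2 ← R2 − (3/5)·R1: [0, 77/5, 7, 84/5, 49/5]
R3 ← R3 − (3/5)·R1: [0, 42/5, -6, 54/5, 39/5]
R3 ← R3 − (6/11)·R2: [0, 0, -108/11, 18/11, 27/11]
Echelon form has 3 nonzero rows, so rank(M) = 3.
The column space has dimension equal to the rank: 3.

3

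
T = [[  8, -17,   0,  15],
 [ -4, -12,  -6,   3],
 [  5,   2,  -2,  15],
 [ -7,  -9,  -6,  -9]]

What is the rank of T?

Row reduce to echelon form.
R2 ← R2 + (1/2)·R1: [0, -41/2, -6, 21/2]
R3 ← R3 − (5/8)·R1: [0, 101/8, -2, 45/8]
R4 ← R4 + (7/8)·R1: [0, -191/8, -6, 33/8]
R3 ← R3 + (101/164)·R2: [0, 0, -467/82, 1983/164]
R4 ← R4 − (191/164)·R2: [0, 0, 81/82, -1329/164]
R4 ← R4 + (81/467)·R3: [0, 0, 0, -2805/467]
Echelon form has 4 nonzero rows, so rank(T) = 4.

4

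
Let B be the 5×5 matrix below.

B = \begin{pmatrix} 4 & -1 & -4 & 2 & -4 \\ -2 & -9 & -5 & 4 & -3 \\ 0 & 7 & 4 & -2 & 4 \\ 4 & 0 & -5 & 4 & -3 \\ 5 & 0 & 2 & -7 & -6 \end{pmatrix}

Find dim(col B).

Row reduce to echelon form.
R2 ← R2 + (1/2)·R1: [0, -19/2, -7, 5, -5]
R4 ← R4 − R1: [0, 1, -1, 2, 1]
R5 ← R5 − (5/4)·R1: [0, 5/4, 7, -19/2, -1]
R3 ← R3 + (14/19)·R2: [0, 0, -22/19, 32/19, 6/19]
R4 ← R4 + (2/19)·R2: [0, 0, -33/19, 48/19, 9/19]
R5 ← R5 + (5/38)·R2: [0, 0, 231/38, -168/19, -63/38]
R4 ← R4 − (3/2)·R3: [0, 0, 0, 0, 0]
R5 ← R5 + (21/4)·R3: [0, 0, 0, 0, 0]
Echelon form has 3 nonzero rows, so rank(B) = 3.
The column space has dimension equal to the rank: 3.

3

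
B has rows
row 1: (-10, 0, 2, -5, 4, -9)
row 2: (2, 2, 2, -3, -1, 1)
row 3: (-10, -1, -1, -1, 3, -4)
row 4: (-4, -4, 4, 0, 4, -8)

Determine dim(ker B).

Row reduce to echelon form.
R2 ← R2 + (1/5)·R1: [0, 2, 12/5, -4, -1/5, -4/5]
R3 ← R3 − R1: [0, -1, -3, 4, -1, 5]
R4 ← R4 − (2/5)·R1: [0, -4, 16/5, 2, 12/5, -22/5]
R3 ← R3 + (1/2)·R2: [0, 0, -9/5, 2, -11/10, 23/5]
R4 ← R4 + (2)·R2: [0, 0, 8, -6, 2, -6]
R4 ← R4 + (40/9)·R3: [0, 0, 0, 26/9, -26/9, 130/9]
4 nonzero rows, so rank(B) = 4.
B has 6 columns; by rank–nullity, nullity = 6 − 4 = 2.

2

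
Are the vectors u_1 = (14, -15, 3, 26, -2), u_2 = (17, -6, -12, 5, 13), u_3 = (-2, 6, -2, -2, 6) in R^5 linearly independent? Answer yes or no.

Form the matrix with these vectors as rows and row reduce.
R2 ← R2 − (17/14)·R1: [0, 171/14, -219/14, -186/7, 108/7]
R3 ← R3 + (1/7)·R1: [0, 27/7, -11/7, 12/7, 40/7]
R3 ← R3 − (6/19)·R2: [0, 0, 64/19, 192/19, 16/19]
3 nonzero rows, so the 3 vectors span a space of dimension 3.
Since 3 = 3, the vectors are linearly independent.

yes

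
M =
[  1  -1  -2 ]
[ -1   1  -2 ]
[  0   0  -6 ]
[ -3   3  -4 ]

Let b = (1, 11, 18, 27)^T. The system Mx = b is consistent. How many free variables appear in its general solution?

1

Row reduce the augmented matrix [M | b].
R2 ← R2 + R1: [0, 0, -4, 12]
R4 ← R4 + (3)·R1: [0, 0, -10, 30]
R3 ← R3 − (3/2)·R2: [0, 0, 0, 0]
R4 ← R4 − (5/2)·R2: [0, 0, 0, 0]
The echelon form has 2 nonzero rows, and every pivot lies in the first 3 columns, so rank(M) = rank([M|b]) = 2.
The system is consistent.
Free variables = (unknowns) − (rank) = 3 − 2 = 1.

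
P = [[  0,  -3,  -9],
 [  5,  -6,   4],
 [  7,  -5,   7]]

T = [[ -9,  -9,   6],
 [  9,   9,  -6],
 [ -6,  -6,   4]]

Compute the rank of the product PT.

First compute PT:
[[ 27,  27, -18],
 [-123, -123,  82],
 [-150, -150, 100]]
Now row reduce the product.
R2 ← R2 + (41/9)·R1: [0, 0, 0]
R3 ← R3 + (50/9)·R1: [0, 0, 0]
1 nonzero row, so rank(PT) = 1.

1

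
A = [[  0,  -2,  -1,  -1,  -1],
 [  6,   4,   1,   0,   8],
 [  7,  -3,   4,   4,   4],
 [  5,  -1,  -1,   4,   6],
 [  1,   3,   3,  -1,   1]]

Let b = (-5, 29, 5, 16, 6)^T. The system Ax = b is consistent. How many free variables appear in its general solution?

Row reduce the augmented matrix [A | b].
Swap R1 ↔ R2
R3 ← R3 − (7/6)·R1: [0, -23/3, 17/6, 4, -16/3, -173/6]
R4 ← R4 − (5/6)·R1: [0, -13/3, -11/6, 4, -2/3, -49/6]
R5 ← R5 − (1/6)·R1: [0, 7/3, 17/6, -1, -1/3, 7/6]
R3 ← R3 − (23/6)·R2: [0, 0, 20/3, 47/6, -3/2, -29/3]
R4 ← R4 − (13/6)·R2: [0, 0, 1/3, 37/6, 3/2, 8/3]
R5 ← R5 + (7/6)·R2: [0, 0, 5/3, -13/6, -3/2, -14/3]
R4 ← R4 − (1/20)·R3: [0, 0, 0, 231/40, 63/40, 63/20]
R5 ← R5 − (1/4)·R3: [0, 0, 0, -33/8, -9/8, -9/4]
R5 ← R5 + (5/7)·R4: [0, 0, 0, 0, 0, 0]
The echelon form has 4 nonzero rows, and every pivot lies in the first 5 columns, so rank(A) = rank([A|b]) = 4.
The system is consistent.
Free variables = (unknowns) − (rank) = 5 − 4 = 1.

1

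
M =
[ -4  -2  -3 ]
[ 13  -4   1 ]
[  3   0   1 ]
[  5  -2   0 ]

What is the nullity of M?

1

Row reduce to echelon form.
R2 ← R2 + (13/4)·R1: [0, -21/2, -35/4]
R3 ← R3 + (3/4)·R1: [0, -3/2, -5/4]
R4 ← R4 + (5/4)·R1: [0, -9/2, -15/4]
R3 ← R3 − (1/7)·R2: [0, 0, 0]
R4 ← R4 − (3/7)·R2: [0, 0, 0]
2 nonzero rows, so rank(M) = 2.
M has 3 columns; by rank–nullity, nullity = 3 − 2 = 1.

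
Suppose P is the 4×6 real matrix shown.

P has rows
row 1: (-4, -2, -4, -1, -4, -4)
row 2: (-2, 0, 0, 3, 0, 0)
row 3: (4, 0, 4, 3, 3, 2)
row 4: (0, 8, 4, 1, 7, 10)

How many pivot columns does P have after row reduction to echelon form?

Row reduce to echelon form.
R2 ← R2 − (1/2)·R1: [0, 1, 2, 7/2, 2, 2]
R3 ← R3 + R1: [0, -2, 0, 2, -1, -2]
R3 ← R3 + (2)·R2: [0, 0, 4, 9, 3, 2]
R4 ← R4 − (8)·R2: [0, 0, -12, -27, -9, -6]
R4 ← R4 + (3)·R3: [0, 0, 0, 0, 0, 0]
Echelon form has 3 nonzero rows, so rank(P) = 3.
Each nonzero row contributes one pivot column: 3 pivot columns.

3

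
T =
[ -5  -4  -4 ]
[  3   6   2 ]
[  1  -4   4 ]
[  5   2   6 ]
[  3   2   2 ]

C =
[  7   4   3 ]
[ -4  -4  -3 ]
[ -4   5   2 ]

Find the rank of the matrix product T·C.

3

First compute TC:
[[ -3, -24, -11],
 [-11,  -2,  -5],
 [  7,  40,  23],
 [  3,  42,  21],
 [  5,  14,   7]]
Now row reduce the product.
R2 ← R2 − (11/3)·R1: [0, 86, 106/3]
R3 ← R3 + (7/3)·R1: [0, -16, -8/3]
R4 ← R4 + R1: [0, 18, 10]
R5 ← R5 + (5/3)·R1: [0, -26, -34/3]
R3 ← R3 + (8/43)·R2: [0, 0, 168/43]
R4 ← R4 − (9/43)·R2: [0, 0, 112/43]
R5 ← R5 + (13/43)·R2: [0, 0, -28/43]
R4 ← R4 − (2/3)·R3: [0, 0, 0]
R5 ← R5 + (1/6)·R3: [0, 0, 0]
3 nonzero rows, so rank(TC) = 3.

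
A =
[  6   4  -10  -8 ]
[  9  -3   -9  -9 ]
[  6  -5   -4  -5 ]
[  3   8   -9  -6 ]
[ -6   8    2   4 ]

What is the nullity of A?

Row reduce to echelon form.
R2 ← R2 − (3/2)·R1: [0, -9, 6, 3]
R3 ← R3 − R1: [0, -9, 6, 3]
R4 ← R4 − (1/2)·R1: [0, 6, -4, -2]
R5 ← R5 + R1: [0, 12, -8, -4]
R3 ← R3 − R2: [0, 0, 0, 0]
R4 ← R4 + (2/3)·R2: [0, 0, 0, 0]
R5 ← R5 + (4/3)·R2: [0, 0, 0, 0]
2 nonzero rows, so rank(A) = 2.
A has 4 columns; by rank–nullity, nullity = 4 − 2 = 2.

2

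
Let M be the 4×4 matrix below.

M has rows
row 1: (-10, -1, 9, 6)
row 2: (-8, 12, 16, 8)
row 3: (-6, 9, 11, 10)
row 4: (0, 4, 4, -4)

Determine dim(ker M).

1

Row reduce to echelon form.
R2 ← R2 − (4/5)·R1: [0, 64/5, 44/5, 16/5]
R3 ← R3 − (3/5)·R1: [0, 48/5, 28/5, 32/5]
R3 ← R3 − (3/4)·R2: [0, 0, -1, 4]
R4 ← R4 − (5/16)·R2: [0, 0, 5/4, -5]
R4 ← R4 + (5/4)·R3: [0, 0, 0, 0]
3 nonzero rows, so rank(M) = 3.
M has 4 columns; by rank–nullity, nullity = 4 − 3 = 1.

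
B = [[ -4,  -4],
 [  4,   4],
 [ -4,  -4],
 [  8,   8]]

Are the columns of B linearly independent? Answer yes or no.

no

Row reduce B to echelon form.
R2 ← R2 + R1: [0, 0]
R3 ← R3 − R1: [0, 0]
R4 ← R4 + (2)·R1: [0, 0]
1 pivot among 2 columns.
Only 1 < 2 pivot columns, so the columns are linearly dependent.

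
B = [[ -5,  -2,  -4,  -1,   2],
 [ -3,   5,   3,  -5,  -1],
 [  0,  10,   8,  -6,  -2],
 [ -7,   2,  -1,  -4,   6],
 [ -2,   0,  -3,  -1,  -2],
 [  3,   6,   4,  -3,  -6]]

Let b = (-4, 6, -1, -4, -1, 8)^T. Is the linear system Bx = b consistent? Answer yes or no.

no

Row reduce the augmented matrix [B | b].
R2 ← R2 − (3/5)·R1: [0, 31/5, 27/5, -22/5, -11/5, 42/5]
R4 ← R4 − (7/5)·R1: [0, 24/5, 23/5, -13/5, 16/5, 8/5]
R5 ← R5 − (2/5)·R1: [0, 4/5, -7/5, -3/5, -14/5, 3/5]
R6 ← R6 + (3/5)·R1: [0, 24/5, 8/5, -18/5, -24/5, 28/5]
R3 ← R3 − (50/31)·R2: [0, 0, -22/31, 34/31, 48/31, -451/31]
R4 ← R4 − (24/31)·R2: [0, 0, 13/31, 25/31, 152/31, -152/31]
R5 ← R5 − (4/31)·R2: [0, 0, -65/31, -1/31, -78/31, -15/31]
R6 ← R6 − (24/31)·R2: [0, 0, -80/31, -6/31, -96/31, -28/31]
R4 ← R4 + (13/22)·R3: [0, 0, 0, 16/11, 64/11, -27/2]
R5 ← R5 − (65/22)·R3: [0, 0, 0, -36/11, -78/11, 85/2]
R6 ← R6 − (40/11)·R3: [0, 0, 0, -46/11, -96/11, 52]
R5 ← R5 + (9/4)·R4: [0, 0, 0, 0, 6, 97/8]
R6 ← R6 + (23/8)·R4: [0, 0, 0, 0, 8, 211/16]
R6 ← R6 − (4/3)·R5: [0, 0, 0, 0, 0, -143/48]
The echelon form has 6 nonzero rows; the last pivot sits in the augmented column, so rank(B) = 5 but rank([B|b]) = 6.
Since the ranks differ, the system is inconsistent.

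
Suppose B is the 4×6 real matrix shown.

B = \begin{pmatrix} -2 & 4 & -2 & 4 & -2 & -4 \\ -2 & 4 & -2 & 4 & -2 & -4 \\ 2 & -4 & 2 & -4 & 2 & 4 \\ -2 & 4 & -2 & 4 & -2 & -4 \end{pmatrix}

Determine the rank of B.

1

Row reduce to echelon form.
R2 ← R2 − R1: [0, 0, 0, 0, 0, 0]
R3 ← R3 + R1: [0, 0, 0, 0, 0, 0]
R4 ← R4 − R1: [0, 0, 0, 0, 0, 0]
Echelon form has 1 nonzero row, so rank(B) = 1.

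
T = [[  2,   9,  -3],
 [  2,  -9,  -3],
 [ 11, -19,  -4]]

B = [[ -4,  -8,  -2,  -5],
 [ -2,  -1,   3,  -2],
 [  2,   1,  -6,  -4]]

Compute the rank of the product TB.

First compute TB:
[[-32, -28,  41, -16],
 [  4, -10, -13,  20],
 [-14, -73, -55,  -1]]
Now row reduce the product.
R2 ← R2 + (1/8)·R1: [0, -27/2, -63/8, 18]
R3 ← R3 − (7/16)·R1: [0, -243/4, -1167/16, 6]
R3 ← R3 − (9/2)·R2: [0, 0, -75/2, -75]
3 nonzero rows, so rank(TB) = 3.

3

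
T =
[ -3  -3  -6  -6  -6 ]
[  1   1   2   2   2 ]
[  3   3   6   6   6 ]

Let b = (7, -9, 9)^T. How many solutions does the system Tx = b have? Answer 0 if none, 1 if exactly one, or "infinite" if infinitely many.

Row reduce the augmented matrix [T | b].
R2 ← R2 + (1/3)·R1: [0, 0, 0, 0, 0, -20/3]
R3 ← R3 + R1: [0, 0, 0, 0, 0, 16]
R3 ← R3 + (12/5)·R2: [0, 0, 0, 0, 0, 0]
The echelon form has 2 nonzero rows; the last pivot sits in the augmented column, so rank(T) = 1 but rank([T|b]) = 2.
Since the ranks differ, the system is inconsistent.
It has no solutions.

0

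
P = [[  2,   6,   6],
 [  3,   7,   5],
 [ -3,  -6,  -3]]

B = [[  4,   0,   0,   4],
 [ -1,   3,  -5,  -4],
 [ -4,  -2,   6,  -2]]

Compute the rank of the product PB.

First compute PB:
[[-22,   6,   6, -28],
 [-15,  11,  -5, -26],
 [  6, -12,  12,  18]]
Now row reduce the product.
R2 ← R2 − (15/22)·R1: [0, 76/11, -100/11, -76/11]
R3 ← R3 + (3/11)·R1: [0, -114/11, 150/11, 114/11]
R3 ← R3 + (3/2)·R2: [0, 0, 0, 0]
2 nonzero rows, so rank(PB) = 2.

2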